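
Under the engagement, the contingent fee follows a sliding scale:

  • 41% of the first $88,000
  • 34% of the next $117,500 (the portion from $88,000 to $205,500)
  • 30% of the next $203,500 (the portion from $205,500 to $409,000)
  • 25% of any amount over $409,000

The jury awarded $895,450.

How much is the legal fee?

$258,692.50

First $88,000 at 41% = $36,080.00
Next $117,500 at 34% = $39,950.00
Next $203,500 at 30% = $61,050.00
Remaining $486,450 at 25% = $121,612.50
Fee: $36,080.00 + $39,950.00 + $61,050.00 + $121,612.50 = $258,692.50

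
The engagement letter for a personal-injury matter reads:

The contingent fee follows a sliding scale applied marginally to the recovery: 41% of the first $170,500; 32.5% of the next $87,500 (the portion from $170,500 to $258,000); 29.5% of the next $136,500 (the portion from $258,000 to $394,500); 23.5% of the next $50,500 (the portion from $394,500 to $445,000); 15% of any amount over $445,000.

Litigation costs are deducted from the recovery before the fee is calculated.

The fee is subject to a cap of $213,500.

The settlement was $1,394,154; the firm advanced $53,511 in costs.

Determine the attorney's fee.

$213,500.00

Fee base (net of costs): $1,394,154 − $53,511 = $1,340,643
First $170,500 at 41% = $69,905.00
Next $87,500 at 32.5% = $28,437.50
Next $136,500 at 29.5% = $40,267.50
Next $50,500 at 23.5% = $11,867.50
Remaining $895,643 at 15% = $134,346.45
Fee: $69,905.00 + $28,437.50 + $40,267.50 + $11,867.50 + $134,346.45 = $284,823.95
$284,823.95 exceeds the $213,500 cap, so the fee is capped at $213,500.00.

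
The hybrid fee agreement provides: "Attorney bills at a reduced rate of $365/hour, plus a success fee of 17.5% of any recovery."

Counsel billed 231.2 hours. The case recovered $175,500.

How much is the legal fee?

$115,100.50

Hourly: 231.2 × $365 = $84,388.00
Success fee: 17.5% of $175,500 = $30,712.50
Total: $84,388.00 + $30,712.50 = $115,100.50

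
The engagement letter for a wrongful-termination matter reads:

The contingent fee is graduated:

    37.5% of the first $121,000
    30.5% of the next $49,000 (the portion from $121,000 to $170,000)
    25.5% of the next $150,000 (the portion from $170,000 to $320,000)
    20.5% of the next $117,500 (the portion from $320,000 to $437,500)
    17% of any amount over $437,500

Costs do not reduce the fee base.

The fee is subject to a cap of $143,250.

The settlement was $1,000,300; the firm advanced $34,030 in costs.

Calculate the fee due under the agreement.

Fee base is the gross recovery, $1,000,300; costs are reimbursed separately.
First $121,000 at 37.5% = $45,375.00
Next $49,000 at 30.5% = $14,945.00
Next $150,000 at 25.5% = $38,250.00
Next $117,500 at 20.5% = $24,087.50
Remaining $562,800 at 17% = $95,676.00
Fee: $45,375.00 + $14,945.00 + $38,250.00 + $24,087.50 + $95,676.00 = $218,333.50
$218,333.50 exceeds the $143,250 cap, so the fee is capped at $143,250.00.

$143,250.00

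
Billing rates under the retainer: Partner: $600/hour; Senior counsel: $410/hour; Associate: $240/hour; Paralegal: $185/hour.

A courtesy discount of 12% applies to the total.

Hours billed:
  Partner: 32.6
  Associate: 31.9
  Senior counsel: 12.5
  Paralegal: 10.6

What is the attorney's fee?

$30,185.76

Partner: 32.6 × $600 = $19,560.00
Senior counsel: 12.5 × $410 = $5,125.00
Associate: 31.9 × $240 = $7,656.00
Paralegal: 10.6 × $185 = $1,961.00
Subtotal: $34,302.00
Less 12% discount: −$4,116.24
Total: $34,302.00 − $4,116.24 = $30,185.76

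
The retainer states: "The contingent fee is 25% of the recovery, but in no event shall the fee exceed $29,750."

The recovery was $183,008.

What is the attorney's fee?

$29,750.00

25% of $183,008 = $45,752.00
That exceeds the $29,750 cap, so the fee is capped at $29,750.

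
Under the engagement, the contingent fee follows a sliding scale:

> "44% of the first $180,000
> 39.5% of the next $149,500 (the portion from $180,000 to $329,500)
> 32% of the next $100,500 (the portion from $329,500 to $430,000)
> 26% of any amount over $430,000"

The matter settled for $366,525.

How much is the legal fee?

First $180,000 at 44% = $79,200.00
Next $149,500 at 39.5% = $59,052.50
Remaining $37,025 at 32% = $11,848.00
Fee: $79,200.00 + $59,052.50 + $11,848.00 = $150,100.50

$150,100.50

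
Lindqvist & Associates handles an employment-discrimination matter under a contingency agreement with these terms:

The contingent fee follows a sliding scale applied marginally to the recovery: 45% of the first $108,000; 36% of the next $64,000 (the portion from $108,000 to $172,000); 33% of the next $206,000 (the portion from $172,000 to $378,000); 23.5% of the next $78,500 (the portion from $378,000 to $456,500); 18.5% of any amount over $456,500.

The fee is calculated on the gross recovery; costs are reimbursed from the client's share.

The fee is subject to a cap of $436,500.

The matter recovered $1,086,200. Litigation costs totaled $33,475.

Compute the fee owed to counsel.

$274,562.00

Fee base is the gross recovery, $1,086,200; costs are reimbursed separately.
First $108,000 at 45% = $48,600.00
Next $64,000 at 36% = $23,040.00
Next $206,000 at 33% = $67,980.00
Next $78,500 at 23.5% = $18,447.50
Remaining $629,700 at 18.5% = $116,494.50
Fee: $48,600.00 + $23,040.00 + $67,980.00 + $18,447.50 + $116,494.50 = $274,562.00
$274,562.00 is under the $436,500 cap.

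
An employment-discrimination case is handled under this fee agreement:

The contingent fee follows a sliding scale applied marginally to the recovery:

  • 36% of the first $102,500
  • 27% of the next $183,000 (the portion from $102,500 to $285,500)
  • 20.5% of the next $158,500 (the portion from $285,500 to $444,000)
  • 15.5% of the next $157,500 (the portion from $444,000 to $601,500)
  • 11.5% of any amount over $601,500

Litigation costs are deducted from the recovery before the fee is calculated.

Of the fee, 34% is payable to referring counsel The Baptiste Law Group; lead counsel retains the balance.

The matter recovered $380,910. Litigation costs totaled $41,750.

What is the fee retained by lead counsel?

Fee base (net of costs): $380,910 − $41,750 = $339,160
First $102,500 at 36% = $36,900.00
Next $183,000 at 27% = $49,410.00
Remaining $53,660 at 20.5% = $11,000.30
Fee: $36,900.00 + $49,410.00 + $11,000.30 = $97,310.30
Referral share: 34% of $97,310.30 = $33,085.50; lead counsel retains $97,310.30 − $33,085.50 = $64,224.80.

$64,224.80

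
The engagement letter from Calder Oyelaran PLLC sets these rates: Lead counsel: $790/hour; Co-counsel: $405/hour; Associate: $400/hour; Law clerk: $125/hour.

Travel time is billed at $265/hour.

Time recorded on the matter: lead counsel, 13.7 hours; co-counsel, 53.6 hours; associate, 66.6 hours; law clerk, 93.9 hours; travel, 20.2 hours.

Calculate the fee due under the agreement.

$76,261.50

Lead counsel: 13.7 × $790 = $10,823.00
Co-counsel: 53.6 × $405 = $21,708.00
Associate: 66.6 × $400 = $26,640.00
Law clerk: 93.9 × $125 = $11,737.50
Subtotal: $10,823.00 + $21,708.00 + $26,640.00 + $11,737.50 = $70,908.50
Travel: 20.2 × $265 = $5,353.00
Total: $70,908.50 + $5,353.00 = $76,261.50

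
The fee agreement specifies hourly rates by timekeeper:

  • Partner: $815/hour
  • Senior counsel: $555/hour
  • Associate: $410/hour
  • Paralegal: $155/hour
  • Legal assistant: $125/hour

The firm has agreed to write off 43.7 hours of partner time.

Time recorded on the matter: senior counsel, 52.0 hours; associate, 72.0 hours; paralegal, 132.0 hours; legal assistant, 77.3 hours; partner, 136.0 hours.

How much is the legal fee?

$163,727.00

Partner: 136.0 × $815 = $110,840.00
Senior counsel: 52.0 × $555 = $28,860.00
Associate: 72.0 × $410 = $29,520.00
Paralegal: 132.0 × $155 = $20,460.00
Legal assistant: 77.3 × $125 = $9,662.50
Subtotal: $199,342.50
Write-off: 43.7 × $815 = $35,615.50
Total: $199,342.50 − $35,615.50 = $163,727.00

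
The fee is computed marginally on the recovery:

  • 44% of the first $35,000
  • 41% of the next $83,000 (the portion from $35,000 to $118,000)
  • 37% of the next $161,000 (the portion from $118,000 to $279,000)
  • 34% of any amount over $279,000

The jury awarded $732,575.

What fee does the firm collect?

First $35,000 at 44% = $15,400.00
Next $83,000 at 41% = $34,030.00
Next $161,000 at 37% = $59,570.00
Remaining $453,575 at 34% = $154,215.50
Fee: $15,400.00 + $34,030.00 + $59,570.00 + $154,215.50 = $263,215.50

$263,215.50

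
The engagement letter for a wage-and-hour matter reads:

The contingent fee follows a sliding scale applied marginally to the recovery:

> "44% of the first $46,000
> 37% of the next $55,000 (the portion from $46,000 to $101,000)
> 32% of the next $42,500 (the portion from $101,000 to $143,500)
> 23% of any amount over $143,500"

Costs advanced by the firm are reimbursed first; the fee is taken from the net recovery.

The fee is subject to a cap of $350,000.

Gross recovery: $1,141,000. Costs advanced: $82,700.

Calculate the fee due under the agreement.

Fee base (net of costs): $1,141,000 − $82,700 = $1,058,300
First $46,000 at 44% = $20,240.00
Next $55,000 at 37% = $20,350.00
Next $42,500 at 32% = $13,600.00
Remaining $914,800 at 23% = $210,404.00
Fee: $20,240.00 + $20,350.00 + $13,600.00 + $210,404.00 = $264,594.00
$264,594.00 is under the $350,000 cap.

$264,594.00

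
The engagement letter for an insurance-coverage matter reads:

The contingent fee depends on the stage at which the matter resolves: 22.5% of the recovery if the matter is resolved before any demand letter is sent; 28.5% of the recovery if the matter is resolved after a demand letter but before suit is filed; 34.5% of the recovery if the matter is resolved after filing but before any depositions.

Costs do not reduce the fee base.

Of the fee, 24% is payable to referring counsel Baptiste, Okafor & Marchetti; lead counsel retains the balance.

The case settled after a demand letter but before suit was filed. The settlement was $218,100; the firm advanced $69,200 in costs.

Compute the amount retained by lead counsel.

$47,240.46

Fee base is the gross recovery, $218,100; costs are reimbursed separately.
The matter settled after a demand letter but before suit was filed, so the 28.5% rate applies.
$218,100 × 28.5% = $62,158.50
Referral share: 24% of $62,158.50 = $14,918.04; lead counsel retains $62,158.50 − $14,918.04 = $47,240.46.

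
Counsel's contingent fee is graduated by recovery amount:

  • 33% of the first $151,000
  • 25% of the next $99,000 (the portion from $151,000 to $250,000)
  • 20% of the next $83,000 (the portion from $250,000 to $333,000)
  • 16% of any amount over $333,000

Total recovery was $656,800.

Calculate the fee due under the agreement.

$142,988.00

First $151,000 at 33% = $49,830.00
Next $99,000 at 25% = $24,750.00
Next $83,000 at 20% = $16,600.00
Remaining $323,800 at 16% = $51,808.00
Fee: $49,830.00 + $24,750.00 + $16,600.00 + $51,808.00 = $142,988.00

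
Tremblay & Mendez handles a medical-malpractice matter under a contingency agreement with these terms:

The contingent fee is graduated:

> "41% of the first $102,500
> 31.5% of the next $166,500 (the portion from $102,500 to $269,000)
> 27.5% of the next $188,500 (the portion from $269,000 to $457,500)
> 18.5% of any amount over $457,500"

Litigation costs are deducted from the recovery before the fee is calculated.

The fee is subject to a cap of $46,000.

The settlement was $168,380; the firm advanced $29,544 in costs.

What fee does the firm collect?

Fee base (net of costs): $168,380 − $29,544 = $138,836
First $102,500 at 41% = $42,025.00
Remaining $36,336 at 31.5% = $11,445.84
Fee: $42,025.00 + $11,445.84 = $53,470.84
$53,470.84 exceeds the $46,000 cap, so the fee is capped at $46,000.00.

$46,000.00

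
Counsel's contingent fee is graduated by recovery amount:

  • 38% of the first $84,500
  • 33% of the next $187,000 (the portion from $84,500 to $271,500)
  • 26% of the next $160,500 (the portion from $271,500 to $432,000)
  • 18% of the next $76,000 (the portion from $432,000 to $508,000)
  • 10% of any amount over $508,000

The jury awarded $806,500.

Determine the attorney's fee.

First $84,500 at 38% = $32,110.00
Next $187,000 at 33% = $61,710.00
Next $160,500 at 26% = $41,730.00
Next $76,000 at 18% = $13,680.00
Remaining $298,500 at 10% = $29,850.00
Fee: $32,110.00 + $61,710.00 + $41,730.00 + $13,680.00 + $29,850.00 = $179,080.00

$179,080.00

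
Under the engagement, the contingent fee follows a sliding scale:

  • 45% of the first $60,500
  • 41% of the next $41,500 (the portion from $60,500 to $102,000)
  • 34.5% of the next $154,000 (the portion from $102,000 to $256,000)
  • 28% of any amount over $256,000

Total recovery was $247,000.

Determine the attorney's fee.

$94,265.00

First $60,500 at 45% = $27,225.00
Next $41,500 at 41% = $17,015.00
Remaining $145,000 at 34.5% = $50,025.00
Fee: $27,225.00 + $17,015.00 + $50,025.00 = $94,265.00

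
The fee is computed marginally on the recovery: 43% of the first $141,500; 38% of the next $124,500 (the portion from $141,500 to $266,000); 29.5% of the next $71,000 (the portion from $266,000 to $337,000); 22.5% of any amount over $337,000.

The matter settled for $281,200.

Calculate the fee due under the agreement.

$112,639.00

First $141,500 at 43% = $60,845.00
Next $124,500 at 38% = $47,310.00
Remaining $15,200 at 29.5% = $4,484.00
Fee: $60,845.00 + $47,310.00 + $4,484.00 = $112,639.00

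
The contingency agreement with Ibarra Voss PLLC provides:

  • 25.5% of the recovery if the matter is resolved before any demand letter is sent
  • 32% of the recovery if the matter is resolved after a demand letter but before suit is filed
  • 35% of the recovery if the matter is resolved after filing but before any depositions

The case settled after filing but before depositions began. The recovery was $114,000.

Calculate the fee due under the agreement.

The matter settled after filing but before depositions began, so the 35% rate applies.
$114,000 × 35% = $39,900.00

$39,900.00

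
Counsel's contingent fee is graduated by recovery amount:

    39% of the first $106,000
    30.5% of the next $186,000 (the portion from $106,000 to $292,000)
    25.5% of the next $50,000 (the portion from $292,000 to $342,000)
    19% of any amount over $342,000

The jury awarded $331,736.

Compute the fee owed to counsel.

First $106,000 at 39% = $41,340.00
Next $186,000 at 30.5% = $56,730.00
Remaining $39,736 at 25.5% = $10,132.68
Fee: $41,340.00 + $56,730.00 + $10,132.68 = $108,202.68

$108,202.68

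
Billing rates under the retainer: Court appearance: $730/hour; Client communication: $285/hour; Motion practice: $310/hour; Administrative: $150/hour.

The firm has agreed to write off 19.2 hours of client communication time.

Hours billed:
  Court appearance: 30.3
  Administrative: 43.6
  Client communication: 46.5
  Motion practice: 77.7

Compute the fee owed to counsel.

$60,526.50

Court appearance: 30.3 × $730 = $22,119.00
Client communication: 46.5 × $285 = $13,252.50
Motion practice: 77.7 × $310 = $24,087.00
Administrative: 43.6 × $150 = $6,540.00
Subtotal: $65,998.50
Write-off: 19.2 × $285 = $5,472.00
Total: $65,998.50 − $5,472.00 = $60,526.50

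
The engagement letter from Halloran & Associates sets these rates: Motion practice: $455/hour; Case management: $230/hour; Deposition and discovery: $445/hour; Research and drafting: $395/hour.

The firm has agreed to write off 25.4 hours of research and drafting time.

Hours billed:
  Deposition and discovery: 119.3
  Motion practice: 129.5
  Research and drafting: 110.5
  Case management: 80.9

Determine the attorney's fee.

Motion practice: 129.5 × $455 = $58,922.50
Case management: 80.9 × $230 = $18,607.00
Deposition and discovery: 119.3 × $445 = $53,088.50
Research and drafting: 110.5 × $395 = $43,647.50
Subtotal: $174,265.50
Write-off: 25.4 × $395 = $10,033.00
Total: $174,265.50 − $10,033.00 = $164,232.50

$164,232.50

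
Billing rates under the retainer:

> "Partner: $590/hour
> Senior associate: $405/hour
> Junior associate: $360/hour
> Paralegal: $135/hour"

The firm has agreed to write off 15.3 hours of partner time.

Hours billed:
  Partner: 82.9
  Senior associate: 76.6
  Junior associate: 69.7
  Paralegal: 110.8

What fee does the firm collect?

$110,957.00

Partner: 82.9 × $590 = $48,911.00
Senior associate: 76.6 × $405 = $31,023.00
Junior associate: 69.7 × $360 = $25,092.00
Paralegal: 110.8 × $135 = $14,958.00
Subtotal: $119,984.00
Write-off: 15.3 × $590 = $9,027.00
Total: $119,984.00 − $9,027.00 = $110,957.00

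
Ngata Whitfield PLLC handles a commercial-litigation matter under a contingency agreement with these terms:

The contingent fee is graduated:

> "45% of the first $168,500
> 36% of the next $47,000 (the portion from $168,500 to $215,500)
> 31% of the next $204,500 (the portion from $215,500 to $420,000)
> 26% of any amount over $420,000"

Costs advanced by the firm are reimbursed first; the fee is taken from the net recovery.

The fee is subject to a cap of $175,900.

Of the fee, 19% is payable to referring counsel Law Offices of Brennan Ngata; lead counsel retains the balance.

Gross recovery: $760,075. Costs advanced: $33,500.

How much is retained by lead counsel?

Fee base (net of costs): $760,075 − $33,500 = $726,575
First $168,500 at 45% = $75,825.00
Next $47,000 at 36% = $16,920.00
Next $204,500 at 31% = $63,395.00
Remaining $306,575 at 26% = $79,709.50
Fee: $75,825.00 + $16,920.00 + $63,395.00 + $79,709.50 = $235,849.50
$235,849.50 exceeds the $175,900 cap, so the fee is capped at $175,900.00.
Referral share: 19% of $175,900.00 = $33,421.00; lead counsel retains $175,900.00 − $33,421.00 = $142,479.00.

$142,479.00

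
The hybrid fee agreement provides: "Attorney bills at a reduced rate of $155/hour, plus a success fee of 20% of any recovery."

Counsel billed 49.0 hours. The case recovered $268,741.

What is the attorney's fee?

$61,343.20

Hourly: 49.0 × $155 = $7,595.00
Success fee: 20% of $268,741 = $53,748.20
Total: $7,595.00 + $53,748.20 = $61,343.20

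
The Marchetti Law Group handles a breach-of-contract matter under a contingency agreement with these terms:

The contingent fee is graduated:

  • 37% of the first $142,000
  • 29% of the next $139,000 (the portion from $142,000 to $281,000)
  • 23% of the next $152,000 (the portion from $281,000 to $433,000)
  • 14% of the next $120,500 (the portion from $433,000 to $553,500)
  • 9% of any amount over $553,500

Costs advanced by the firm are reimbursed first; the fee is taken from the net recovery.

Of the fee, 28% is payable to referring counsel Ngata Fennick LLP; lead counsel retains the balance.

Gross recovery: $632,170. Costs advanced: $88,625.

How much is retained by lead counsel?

Fee base (net of costs): $632,170 − $88,625 = $543,545
First $142,000 at 37% = $52,540.00
Next $139,000 at 29% = $40,310.00
Next $152,000 at 23% = $34,960.00
Remaining $110,545 at 14% = $15,476.30
Fee: $52,540.00 + $40,310.00 + $34,960.00 + $15,476.30 = $143,286.30
Referral share: 28% of $143,286.30 = $40,120.16; lead counsel retains $143,286.30 − $40,120.16 = $103,166.14.

$103,166.14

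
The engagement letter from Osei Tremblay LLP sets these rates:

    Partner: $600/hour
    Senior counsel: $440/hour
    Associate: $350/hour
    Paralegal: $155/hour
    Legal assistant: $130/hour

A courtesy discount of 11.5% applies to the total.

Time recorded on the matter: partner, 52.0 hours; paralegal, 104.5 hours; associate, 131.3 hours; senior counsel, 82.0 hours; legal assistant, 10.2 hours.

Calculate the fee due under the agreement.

$115,721.27

Partner: 52.0 × $600 = $31,200.00
Senior counsel: 82.0 × $440 = $36,080.00
Associate: 131.3 × $350 = $45,955.00
Paralegal: 104.5 × $155 = $16,197.50
Legal assistant: 10.2 × $130 = $1,326.00
Subtotal: $130,758.50
Less 11.5% discount: −$15,037.23
Total: $130,758.50 − $15,037.23 = $115,721.27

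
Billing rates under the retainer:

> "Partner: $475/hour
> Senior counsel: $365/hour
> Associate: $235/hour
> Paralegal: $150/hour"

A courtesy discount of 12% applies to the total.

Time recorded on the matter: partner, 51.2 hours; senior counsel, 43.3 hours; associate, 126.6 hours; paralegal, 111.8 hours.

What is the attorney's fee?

Partner: 51.2 × $475 = $24,320.00
Senior counsel: 43.3 × $365 = $15,804.50
Associate: 126.6 × $235 = $29,751.00
Paralegal: 111.8 × $150 = $16,770.00
Subtotal: $86,645.50
Less 12% discount: −$10,397.46
Total: $86,645.50 − $10,397.46 = $76,248.04

$76,248.04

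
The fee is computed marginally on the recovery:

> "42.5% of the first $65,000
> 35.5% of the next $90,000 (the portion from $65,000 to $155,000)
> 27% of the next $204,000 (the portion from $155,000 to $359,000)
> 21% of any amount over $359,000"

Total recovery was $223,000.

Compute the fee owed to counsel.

$77,935.00

First $65,000 at 42.5% = $27,625.00
Next $90,000 at 35.5% = $31,950.00
Remaining $68,000 at 27% = $18,360.00
Fee: $27,625.00 + $31,950.00 + $18,360.00 = $77,935.00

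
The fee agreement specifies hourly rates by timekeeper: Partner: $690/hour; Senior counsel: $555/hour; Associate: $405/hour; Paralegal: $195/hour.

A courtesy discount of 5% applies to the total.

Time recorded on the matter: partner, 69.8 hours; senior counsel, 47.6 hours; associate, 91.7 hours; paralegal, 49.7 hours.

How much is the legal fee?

Partner: 69.8 × $690 = $48,162.00
Senior counsel: 47.6 × $555 = $26,418.00
Associate: 91.7 × $405 = $37,138.50
Paralegal: 49.7 × $195 = $9,691.50
Subtotal: $121,410.00
Less 5% discount: −$6,070.50
Total: $121,410.00 − $6,070.50 = $115,339.50

$115,339.50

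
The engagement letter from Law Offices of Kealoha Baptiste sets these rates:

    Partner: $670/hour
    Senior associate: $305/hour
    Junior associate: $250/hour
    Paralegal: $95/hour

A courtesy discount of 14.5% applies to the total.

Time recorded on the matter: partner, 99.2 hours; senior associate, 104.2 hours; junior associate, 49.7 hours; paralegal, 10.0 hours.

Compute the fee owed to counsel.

$95,435.10

Partner: 99.2 × $670 = $66,464.00
Senior associate: 104.2 × $305 = $31,781.00
Junior associate: 49.7 × $250 = $12,425.00
Paralegal: 10.0 × $95 = $950.00
Subtotal: $111,620.00
Less 14.5% discount: −$16,184.90
Total: $111,620.00 − $16,184.90 = $95,435.10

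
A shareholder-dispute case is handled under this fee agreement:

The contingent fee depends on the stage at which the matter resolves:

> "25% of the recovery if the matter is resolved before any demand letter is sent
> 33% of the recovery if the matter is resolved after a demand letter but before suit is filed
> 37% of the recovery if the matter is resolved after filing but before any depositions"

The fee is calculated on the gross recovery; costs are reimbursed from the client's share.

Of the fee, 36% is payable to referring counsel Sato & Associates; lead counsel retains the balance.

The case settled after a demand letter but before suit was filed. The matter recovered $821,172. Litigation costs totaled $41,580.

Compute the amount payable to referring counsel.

Fee base is the gross recovery, $821,172; costs are reimbursed separately.
The matter settled after a demand letter but before suit was filed, so the 33% rate applies.
$821,172 × 33% = $270,986.76
Referral share: 36% of $270,986.76 = $97,555.23; lead counsel retains $270,986.76 − $97,555.23 = $173,431.53.

$97,555.23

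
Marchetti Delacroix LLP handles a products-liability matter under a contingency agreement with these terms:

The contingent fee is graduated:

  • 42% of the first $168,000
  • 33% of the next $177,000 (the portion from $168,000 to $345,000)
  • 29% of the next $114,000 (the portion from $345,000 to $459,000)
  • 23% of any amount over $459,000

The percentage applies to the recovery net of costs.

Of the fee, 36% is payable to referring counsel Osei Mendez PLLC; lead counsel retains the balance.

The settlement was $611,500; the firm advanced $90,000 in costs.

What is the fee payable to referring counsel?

$63,505.80

Fee base (net of costs): $611,500 − $90,000 = $521,500
First $168,000 at 42% = $70,560.00
Next $177,000 at 33% = $58,410.00
Next $114,000 at 29% = $33,060.00
Remaining $62,500 at 23% = $14,375.00
Fee: $70,560.00 + $58,410.00 + $33,060.00 + $14,375.00 = $176,405.00
Referral share: 36% of $176,405.00 = $63,505.80; lead counsel retains $176,405.00 − $63,505.80 = $112,899.20.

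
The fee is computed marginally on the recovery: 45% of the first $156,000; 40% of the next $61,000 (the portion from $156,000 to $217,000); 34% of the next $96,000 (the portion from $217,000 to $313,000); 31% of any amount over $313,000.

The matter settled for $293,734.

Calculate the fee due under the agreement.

First $156,000 at 45% = $70,200.00
Next $61,000 at 40% = $24,400.00
Remaining $76,734 at 34% = $26,089.56
Fee: $70,200.00 + $24,400.00 + $26,089.56 = $120,689.56

$120,689.56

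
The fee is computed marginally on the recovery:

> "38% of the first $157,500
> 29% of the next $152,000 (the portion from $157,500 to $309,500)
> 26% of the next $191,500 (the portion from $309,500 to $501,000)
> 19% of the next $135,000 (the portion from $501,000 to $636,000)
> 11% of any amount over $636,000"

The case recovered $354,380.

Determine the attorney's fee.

$115,598.80

First $157,500 at 38% = $59,850.00
Next $152,000 at 29% = $44,080.00
Remaining $44,880 at 26% = $11,668.80
Fee: $59,850.00 + $44,080.00 + $11,668.80 = $115,598.80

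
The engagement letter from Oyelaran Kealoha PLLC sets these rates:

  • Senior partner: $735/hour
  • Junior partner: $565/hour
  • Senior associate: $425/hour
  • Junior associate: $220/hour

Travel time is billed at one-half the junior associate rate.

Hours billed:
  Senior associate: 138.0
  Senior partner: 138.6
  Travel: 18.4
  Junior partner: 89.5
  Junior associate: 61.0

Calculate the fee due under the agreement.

Senior partner: 138.6 × $735 = $101,871.00
Junior partner: 89.5 × $565 = $50,567.50
Senior associate: 138.0 × $425 = $58,650.00
Junior associate: 61.0 × $220 = $13,420.00
Subtotal: $101,871.00 + $50,567.50 + $58,650.00 + $13,420.00 = $224,508.50
Travel: 18.4 × ($220 ÷ 2) = 18.4 × $110.00 = $2,024.00
Total: $224,508.50 + $2,024.00 = $226,532.50

$226,532.50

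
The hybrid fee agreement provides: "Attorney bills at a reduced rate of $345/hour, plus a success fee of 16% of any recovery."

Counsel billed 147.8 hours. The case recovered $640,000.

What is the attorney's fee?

$153,391.00

Hourly: 147.8 × $345 = $50,991.00
Success fee: 16% of $640,000 = $102,400.00
Total: $50,991.00 + $102,400.00 = $153,391.00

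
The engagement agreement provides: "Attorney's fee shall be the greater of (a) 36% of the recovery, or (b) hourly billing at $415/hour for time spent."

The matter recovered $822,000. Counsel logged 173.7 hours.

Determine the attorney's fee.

$295,920.00

(a) 36% of $822,000 = $295,920.00
(b) 173.7 × $415 = $72,085.50
The greater is (a): $295,920.00.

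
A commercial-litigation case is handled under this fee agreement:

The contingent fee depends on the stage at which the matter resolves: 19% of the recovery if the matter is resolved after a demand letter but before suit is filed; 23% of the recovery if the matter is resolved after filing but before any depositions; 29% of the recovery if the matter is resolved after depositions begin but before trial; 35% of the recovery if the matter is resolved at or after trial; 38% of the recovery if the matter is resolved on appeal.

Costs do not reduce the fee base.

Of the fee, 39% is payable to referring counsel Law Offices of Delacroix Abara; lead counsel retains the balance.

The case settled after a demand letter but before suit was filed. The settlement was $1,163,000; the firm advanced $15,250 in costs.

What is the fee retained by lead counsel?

$134,791.70

Fee base is the gross recovery, $1,163,000; costs are reimbursed separately.
The matter settled after a demand letter but before suit was filed, so the 19% rate applies.
$1,163,000 × 19% = $220,970.00
Referral share: 39% of $220,970.00 = $86,178.30; lead counsel retains $220,970.00 − $86,178.30 = $134,791.70.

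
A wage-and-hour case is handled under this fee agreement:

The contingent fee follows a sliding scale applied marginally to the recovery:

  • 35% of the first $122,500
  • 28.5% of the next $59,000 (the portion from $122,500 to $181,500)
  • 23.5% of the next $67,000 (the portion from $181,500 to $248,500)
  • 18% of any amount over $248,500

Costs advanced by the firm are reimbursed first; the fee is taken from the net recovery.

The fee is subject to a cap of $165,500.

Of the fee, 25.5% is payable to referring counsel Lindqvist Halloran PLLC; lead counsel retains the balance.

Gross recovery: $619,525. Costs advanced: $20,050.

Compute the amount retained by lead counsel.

Fee base (net of costs): $619,525 − $20,050 = $599,475
First $122,500 at 35% = $42,875.00
Next $59,000 at 28.5% = $16,815.00
Next $67,000 at 23.5% = $15,745.00
Remaining $350,975 at 18% = $63,175.50
Fee: $42,875.00 + $16,815.00 + $15,745.00 + $63,175.50 = $138,610.50
$138,610.50 is under the $165,500 cap.
Referral share: 25.5% of $138,610.50 = $35,345.68; lead counsel retains $138,610.50 − $35,345.68 = $103,264.82.

$103,264.82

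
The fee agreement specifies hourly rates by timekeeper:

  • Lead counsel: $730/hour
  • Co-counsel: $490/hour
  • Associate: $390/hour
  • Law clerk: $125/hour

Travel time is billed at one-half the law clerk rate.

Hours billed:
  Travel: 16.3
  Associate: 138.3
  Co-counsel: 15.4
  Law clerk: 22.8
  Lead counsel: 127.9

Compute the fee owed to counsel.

$158,718.75

Lead counsel: 127.9 × $730 = $93,367.00
Co-counsel: 15.4 × $490 = $7,546.00
Associate: 138.3 × $390 = $53,937.00
Law clerk: 22.8 × $125 = $2,850.00
Subtotal: $93,367.00 + $7,546.00 + $53,937.00 + $2,850.00 = $157,700.00
Travel: 16.3 × ($125 ÷ 2) = 16.3 × $62.50 = $1,018.75
Total: $157,700.00 + $1,018.75 = $158,718.75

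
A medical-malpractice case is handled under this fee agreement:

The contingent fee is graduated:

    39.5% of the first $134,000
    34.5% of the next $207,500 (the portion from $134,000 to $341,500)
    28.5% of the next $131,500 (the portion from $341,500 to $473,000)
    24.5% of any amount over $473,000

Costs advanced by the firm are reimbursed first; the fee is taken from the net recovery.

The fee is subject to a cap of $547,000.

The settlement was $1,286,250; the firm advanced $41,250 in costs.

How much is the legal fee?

Fee base (net of costs): $1,286,250 − $41,250 = $1,245,000
First $134,000 at 39.5% = $52,930.00
Next $207,500 at 34.5% = $71,587.50
Next $131,500 at 28.5% = $37,477.50
Remaining $772,000 at 24.5% = $189,140.00
Fee: $52,930.00 + $71,587.50 + $37,477.50 + $189,140.00 = $351,135.00
$351,135.00 is under the $547,000 cap.

$351,135.00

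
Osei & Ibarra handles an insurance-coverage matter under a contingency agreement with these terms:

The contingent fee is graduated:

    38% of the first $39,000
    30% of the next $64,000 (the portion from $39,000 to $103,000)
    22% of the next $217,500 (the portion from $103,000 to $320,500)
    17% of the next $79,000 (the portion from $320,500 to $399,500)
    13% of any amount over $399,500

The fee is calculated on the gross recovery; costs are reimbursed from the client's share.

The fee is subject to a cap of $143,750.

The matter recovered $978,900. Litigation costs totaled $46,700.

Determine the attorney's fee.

$143,750.00

Fee base is the gross recovery, $978,900; costs are reimbursed separately.
First $39,000 at 38% = $14,820.00
Next $64,000 at 30% = $19,200.00
Next $217,500 at 22% = $47,850.00
Next $79,000 at 17% = $13,430.00
Remaining $579,400 at 13% = $75,322.00
Fee: $14,820.00 + $19,200.00 + $47,850.00 + $13,430.00 + $75,322.00 = $170,622.00
$170,622.00 exceeds the $143,750 cap, so the fee is capped at $143,750.00.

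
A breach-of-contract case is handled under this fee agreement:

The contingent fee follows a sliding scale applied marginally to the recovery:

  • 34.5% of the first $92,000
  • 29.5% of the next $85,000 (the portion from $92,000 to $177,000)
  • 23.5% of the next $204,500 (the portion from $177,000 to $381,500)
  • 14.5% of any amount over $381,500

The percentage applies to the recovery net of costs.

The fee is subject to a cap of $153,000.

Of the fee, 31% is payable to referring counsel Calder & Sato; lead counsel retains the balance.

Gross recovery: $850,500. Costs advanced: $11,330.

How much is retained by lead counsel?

$105,570.00

Fee base (net of costs): $850,500 − $11,330 = $839,170
First $92,000 at 34.5% = $31,740.00
Next $85,000 at 29.5% = $25,075.00
Next $204,500 at 23.5% = $48,057.50
Remaining $457,670 at 14.5% = $66,362.15
Fee: $31,740.00 + $25,075.00 + $48,057.50 + $66,362.15 = $171,234.65
$171,234.65 exceeds the $153,000 cap, so the fee is capped at $153,000.00.
Referral share: 31% of $153,000.00 = $47,430.00; lead counsel retains $153,000.00 − $47,430.00 = $105,570.00.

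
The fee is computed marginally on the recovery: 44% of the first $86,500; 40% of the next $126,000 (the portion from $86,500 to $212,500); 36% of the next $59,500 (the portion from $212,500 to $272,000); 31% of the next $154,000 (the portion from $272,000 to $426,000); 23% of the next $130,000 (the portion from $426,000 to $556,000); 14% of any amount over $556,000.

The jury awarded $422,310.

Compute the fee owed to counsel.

First $86,500 at 44% = $38,060.00
Next $126,000 at 40% = $50,400.00
Next $59,500 at 36% = $21,420.00
Remaining $150,310 at 31% = $46,596.10
Fee: $38,060.00 + $50,400.00 + $21,420.00 + $46,596.10 = $156,476.10

$156,476.10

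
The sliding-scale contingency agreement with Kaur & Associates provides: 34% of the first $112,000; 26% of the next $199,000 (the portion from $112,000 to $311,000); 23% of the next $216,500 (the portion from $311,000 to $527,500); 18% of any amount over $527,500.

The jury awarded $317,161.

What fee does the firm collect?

$91,237.03

First $112,000 at 34% = $38,080.00
Next $199,000 at 26% = $51,740.00
Remaining $6,161 at 23% = $1,417.03
Fee: $38,080.00 + $51,740.00 + $1,417.03 = $91,237.03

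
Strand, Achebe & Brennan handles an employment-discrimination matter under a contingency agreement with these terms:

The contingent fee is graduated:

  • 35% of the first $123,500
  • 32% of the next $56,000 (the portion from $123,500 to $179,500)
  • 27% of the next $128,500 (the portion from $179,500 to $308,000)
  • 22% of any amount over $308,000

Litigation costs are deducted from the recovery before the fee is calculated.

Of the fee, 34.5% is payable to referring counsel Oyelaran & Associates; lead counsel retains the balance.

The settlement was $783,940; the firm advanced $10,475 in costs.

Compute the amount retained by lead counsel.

$129,848.71

Fee base (net of costs): $783,940 − $10,475 = $773,465
First $123,500 at 35% = $43,225.00
Next $56,000 at 32% = $17,920.00
Next $128,500 at 27% = $34,695.00
Remaining $465,465 at 22% = $102,402.30
Fee: $43,225.00 + $17,920.00 + $34,695.00 + $102,402.30 = $198,242.30
Referral share: 34.5% of $198,242.30 = $68,393.59; lead counsel retains $198,242.30 − $68,393.59 = $129,848.71.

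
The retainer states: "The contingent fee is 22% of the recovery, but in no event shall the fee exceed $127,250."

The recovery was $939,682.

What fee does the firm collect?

22% of $939,682 = $206,730.04
That exceeds the $127,250 cap, so the fee is capped at $127,250.

$127,250.00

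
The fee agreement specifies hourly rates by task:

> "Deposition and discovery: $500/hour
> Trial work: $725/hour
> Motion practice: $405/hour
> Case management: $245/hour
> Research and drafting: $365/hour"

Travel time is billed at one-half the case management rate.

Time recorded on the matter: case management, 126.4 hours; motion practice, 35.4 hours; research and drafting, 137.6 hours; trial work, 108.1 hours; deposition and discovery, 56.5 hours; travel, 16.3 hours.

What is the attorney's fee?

$204,148.25

Deposition and discovery: 56.5 × $500 = $28,250.00
Trial work: 108.1 × $725 = $78,372.50
Motion practice: 35.4 × $405 = $14,337.00
Case management: 126.4 × $245 = $30,968.00
Research and drafting: 137.6 × $365 = $50,224.00
Subtotal: $28,250.00 + $78,372.50 + $14,337.00 + $30,968.00 + $50,224.00 = $202,151.50
Travel: 16.3 × ($245 ÷ 2) = 16.3 × $122.50 = $1,996.75
Total: $202,151.50 + $1,996.75 = $204,148.25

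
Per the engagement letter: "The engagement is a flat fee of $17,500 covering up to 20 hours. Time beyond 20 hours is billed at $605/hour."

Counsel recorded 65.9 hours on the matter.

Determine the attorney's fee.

Flat fee: $17,500.00
Excess hours: 65.9 − 20 = 45.9
Overrun: 45.9 × $605 = $27,769.50
Total: $17,500.00 + $27,769.50 = $45,269.50

$45,269.50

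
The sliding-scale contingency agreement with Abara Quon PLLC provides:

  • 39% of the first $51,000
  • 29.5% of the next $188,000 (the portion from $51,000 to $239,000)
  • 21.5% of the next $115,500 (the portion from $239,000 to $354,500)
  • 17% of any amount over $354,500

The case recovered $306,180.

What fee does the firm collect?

First $51,000 at 39% = $19,890.00
Next $188,000 at 29.5% = $55,460.00
Remaining $67,180 at 21.5% = $14,443.70
Fee: $19,890.00 + $55,460.00 + $14,443.70 = $89,793.70

$89,793.70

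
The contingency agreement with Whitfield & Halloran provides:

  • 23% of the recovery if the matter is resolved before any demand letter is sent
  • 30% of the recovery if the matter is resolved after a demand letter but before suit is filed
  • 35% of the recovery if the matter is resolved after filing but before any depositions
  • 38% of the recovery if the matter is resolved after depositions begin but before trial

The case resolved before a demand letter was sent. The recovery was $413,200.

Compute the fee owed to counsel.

$95,036.00

The matter resolved before a demand letter was sent, so the 23% rate applies.
$413,200 × 23% = $95,036.00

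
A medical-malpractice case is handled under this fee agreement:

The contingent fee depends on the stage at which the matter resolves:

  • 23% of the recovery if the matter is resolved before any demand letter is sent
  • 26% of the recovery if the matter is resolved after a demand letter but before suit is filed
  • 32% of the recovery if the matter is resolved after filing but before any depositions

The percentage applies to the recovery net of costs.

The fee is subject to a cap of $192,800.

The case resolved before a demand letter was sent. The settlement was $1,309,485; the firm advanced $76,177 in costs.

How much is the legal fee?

$192,800.00

Fee base (net of costs): $1,309,485 − $76,177 = $1,233,308
The matter resolved before a demand letter was sent, so the 23% rate applies.
$1,233,308 × 23% = $283,660.84
$283,660.84 exceeds the $192,800 cap, so the fee is capped at $192,800.00.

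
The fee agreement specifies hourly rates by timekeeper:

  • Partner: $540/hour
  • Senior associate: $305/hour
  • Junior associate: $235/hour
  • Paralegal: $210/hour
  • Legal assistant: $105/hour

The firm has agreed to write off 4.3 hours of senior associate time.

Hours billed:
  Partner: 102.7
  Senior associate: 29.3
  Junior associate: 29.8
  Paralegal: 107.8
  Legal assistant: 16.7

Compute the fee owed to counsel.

$94,477.50

Partner: 102.7 × $540 = $55,458.00
Senior associate: 29.3 × $305 = $8,936.50
Junior associate: 29.8 × $235 = $7,003.00
Paralegal: 107.8 × $210 = $22,638.00
Legal assistant: 16.7 × $105 = $1,753.50
Subtotal: $95,789.00
Write-off: 4.3 × $305 = $1,311.50
Total: $95,789.00 − $1,311.50 = $94,477.50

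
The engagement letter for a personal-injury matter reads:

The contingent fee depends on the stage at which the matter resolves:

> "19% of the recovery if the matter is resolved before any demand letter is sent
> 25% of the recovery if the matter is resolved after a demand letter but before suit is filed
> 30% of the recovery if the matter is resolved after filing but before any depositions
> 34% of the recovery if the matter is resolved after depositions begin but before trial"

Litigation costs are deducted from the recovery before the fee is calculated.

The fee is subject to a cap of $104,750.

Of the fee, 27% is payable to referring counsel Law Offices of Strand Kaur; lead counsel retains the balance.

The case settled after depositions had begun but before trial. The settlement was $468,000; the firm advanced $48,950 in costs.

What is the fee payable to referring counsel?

$28,282.50

Fee base (net of costs): $468,000 − $48,950 = $419,050
The matter settled after depositions had begun but before trial, so the 34% rate applies.
$419,050 × 34% = $142,477.00
$142,477.00 exceeds the $104,750 cap, so the fee is capped at $104,750.00.
Referral share: 27% of $104,750.00 = $28,282.50; lead counsel retains $104,750.00 − $28,282.50 = $76,467.50.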